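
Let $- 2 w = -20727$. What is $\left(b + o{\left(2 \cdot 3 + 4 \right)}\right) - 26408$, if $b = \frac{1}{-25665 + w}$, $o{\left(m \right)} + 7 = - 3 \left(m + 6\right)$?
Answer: $- \frac{809847191}{30603} \approx -26463.0$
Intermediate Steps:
$w = \frac{20727}{2}$ ($w = \left(- \frac{1}{2}\right) \left(-20727\right) = \frac{20727}{2} \approx 10364.0$)
$o{\left(m \right)} = -25 - 3 m$ ($o{\left(m \right)} = -7 - 3 \left(m + 6\right) = -7 - 3 \left(6 + m\right) = -7 - \left(18 + 3 m\right) = -25 - 3 m$)
$b = - \frac{2}{30603}$ ($b = \frac{1}{-25665 + \frac{20727}{2}} = \frac{1}{- \frac{30603}{2}} = - \frac{2}{30603} \approx -6.5353 \cdot 10^{-5}$)
$\left(b + o{\left(2 \cdot 3 + 4 \right)}\right) - 26408 = \left(- \frac{2}{30603} - \left(25 + 3 \left(2 \cdot 3 + 4\right)\right)\right) - 26408 = \left(- \frac{2}{30603} - \left(25 + 3 \left(6 + 4\right)\right)\right) - 26408 = \left(- \frac{2}{30603} - 55\right) - 26408 = - \frac{1683167}{30603} - 26408 = - \frac{809847191}{30603}$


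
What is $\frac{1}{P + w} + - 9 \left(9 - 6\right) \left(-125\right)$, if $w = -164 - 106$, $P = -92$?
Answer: $\frac{1221749}{362} \approx 3375.0$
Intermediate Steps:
$w = -270$
$\frac{1}{P + w} + - 9 \left(9 - 6\right) \left(-125\right) = \frac{1}{-92 - 270} + - 9 \left(9 - 6\right) \left(-125\right) = \frac{1}{-362} + \left(-9\right) 3 \left(-125\right) = - \frac{1}{362} - -3375 = - \frac{1}{362} + 3375 = \frac{1221749}{362}$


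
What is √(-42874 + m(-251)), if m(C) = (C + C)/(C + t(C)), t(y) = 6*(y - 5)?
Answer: 2*I*√34227901358/1787 ≈ 207.06*I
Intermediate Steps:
t(y) = -30 + 6*y (t(y) = 6*(-5 + y) = -30 + 6*y)
m(C) = 2*C/(-30 + 7*C) (m(C) = (C + C)/(C + (-30 + 6*C)) = (2*C)/(-30 + 7*C) = 2*C/(-30 + 7*C))
√(-42874 + m(-251)) = √(-42874 + 2*(-251)/(-30 + 7*(-251))) = √(-42874 + 2*(-251)/(-30 - 1757)) = √(-42874 + 2*(-251)/(-1787)) = √(-42874 + 2*(-251)*(-1/1787)) = √(-42874 + 502/1787) = √(-76615336/1787) = 2*I*√34227901358/1787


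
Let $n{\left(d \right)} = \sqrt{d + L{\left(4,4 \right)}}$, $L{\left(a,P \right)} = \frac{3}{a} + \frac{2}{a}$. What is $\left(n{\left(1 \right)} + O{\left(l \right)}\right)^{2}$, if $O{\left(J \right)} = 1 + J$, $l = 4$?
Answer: $\frac{169}{4} \approx 42.25$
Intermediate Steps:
$L{\left(a,P \right)} = \frac{5}{a}$
$n{\left(d \right)} = \sqrt{\frac{5}{4} + d}$ ($n{\left(d \right)} = \sqrt{d + \frac{5}{4}} = \sqrt{\frac{5}{4} + d}$)
$\left(n{\left(1 \right)} + O{\left(l \right)}\right)^{2} = \left(\frac{\sqrt{5 + 4 \cdot 1}}{2} + \left(1 + 4\right)\right)^{2} = \left(\frac{\sqrt{5 + 4}}{2} + 5\right)^{2} = \left(\frac{\sqrt{9}}{2} + 5\right)^{2} = \left(\frac{1}{2} \cdot 3 + 5\right)^{2} = \left(\frac{3}{2} + 5\right)^{2} = \left(\frac{13}{2}\right)^{2} = \frac{169}{4}$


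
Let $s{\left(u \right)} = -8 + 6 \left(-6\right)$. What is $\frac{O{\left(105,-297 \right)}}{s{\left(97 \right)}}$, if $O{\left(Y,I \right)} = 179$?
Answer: $- \frac{179}{44} \approx -4.0682$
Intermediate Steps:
$s{\left(u \right)} = -44$ ($s{\left(u \right)} = -8 - 36 = -44$)
$\frac{O{\left(105,-297 \right)}}{s{\left(97 \right)}} = \frac{179}{-44} = 179 \left(- \frac{1}{44}\right) = - \frac{179}{44}$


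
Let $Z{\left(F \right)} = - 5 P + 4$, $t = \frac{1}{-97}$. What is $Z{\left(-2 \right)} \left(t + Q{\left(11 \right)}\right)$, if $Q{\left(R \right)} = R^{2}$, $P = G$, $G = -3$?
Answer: $\frac{222984}{97} \approx 2298.8$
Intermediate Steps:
$t = - \frac{1}{97} \approx -0.010309$
$P = -3$
$Z{\left(F \right)} = 19$ ($Z{\left(F \right)} = \left(-5\right) \left(-3\right) + 4 = 15 + 4 = 19$)
$Z{\left(-2 \right)} \left(t + Q{\left(11 \right)}\right) = 19 \left(- \frac{1}{97} + 11^{2}\right) = 19 \left(- \frac{1}{97} + 121\right) = 19 \cdot \frac{11736}{97} = \frac{222984}{97}$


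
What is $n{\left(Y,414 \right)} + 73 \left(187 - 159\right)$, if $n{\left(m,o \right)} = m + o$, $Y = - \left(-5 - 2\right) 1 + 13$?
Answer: $2478$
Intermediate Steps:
$Y = 20$ ($Y = - \left(-7\right) 1 + 13 = \left(-1\right) \left(-7\right) + 13 = 7 + 13 = 20$)
$n{\left(Y,414 \right)} + 73 \left(187 - 159\right) = \left(20 + 414\right) + 73 \left(187 - 159\right) = 434 + 73 \cdot 28 = 434 + 2044 = 2478$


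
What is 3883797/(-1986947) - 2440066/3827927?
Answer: -19715173217321/7605888068869 ≈ -2.5921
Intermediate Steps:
3883797/(-1986947) - 2440066/3827927 = 3883797*(-1/1986947) - 2440066*1/3827927 = -3883797/1986947 - 2440066/3827927 = -19715173217321/7605888068869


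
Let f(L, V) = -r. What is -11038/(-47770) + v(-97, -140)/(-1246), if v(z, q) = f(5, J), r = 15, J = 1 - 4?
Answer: 7234949/29760710 ≈ 0.24310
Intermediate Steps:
J = -3
f(L, V) = -15 (f(L, V) = -1*15 = -15)
v(z, q) = -15
-11038/(-47770) + v(-97, -140)/(-1246) = -11038/(-47770) - 15/(-1246) = -11038*(-1/47770) - 15*(-1/1246) = 5519/23885 + 15/1246 = 7234949/29760710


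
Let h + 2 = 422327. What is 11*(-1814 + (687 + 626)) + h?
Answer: 416814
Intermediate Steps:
h = 422325 (h = -2 + 422327 = 422325)
11*(-1814 + (687 + 626)) + h = 11*(-1814 + (687 + 626)) + 422325 = 11*(-1814 + 1313) + 422325 = 11*(-501) + 422325 = -5511 + 422325 = 416814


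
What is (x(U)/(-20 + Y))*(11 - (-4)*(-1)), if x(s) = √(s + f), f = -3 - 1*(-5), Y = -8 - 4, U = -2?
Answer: 0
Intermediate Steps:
Y = -12
f = 2 (f = -3 + 5 = 2)
x(s) = √(2 + s) (x(s) = √(s + 2) = √(2 + s))
(x(U)/(-20 + Y))*(11 - (-4)*(-1)) = (√(2 - 2)/(-20 - 12))*(11 - (-4)*(-1)) = (√0/(-32))*(11 - 1*4) = (0*(-1/32))*(11 - 4) = 0*7 = 0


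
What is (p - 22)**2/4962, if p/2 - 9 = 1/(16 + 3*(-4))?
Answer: 49/19848 ≈ 0.0024688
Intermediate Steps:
p = 37/2 (p = 18 + 2/(16 + 3*(-4)) = 18 + 2/(16 - 12) = 18 + 2/4 = 18 + 2*(1/4) = 18 + 1/2 = 37/2 ≈ 18.500)
(p - 22)**2/4962 = (37/2 - 22)**2/4962 = (-7/2)**2*(1/4962) = (49/4)*(1/4962) = 49/19848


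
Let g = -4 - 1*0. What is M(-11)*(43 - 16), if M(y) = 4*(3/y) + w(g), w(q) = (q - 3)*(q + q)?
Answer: 16308/11 ≈ 1482.5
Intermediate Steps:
g = -4 (g = -4 + 0 = -4)
w(q) = 2*q*(-3 + q) (w(q) = (-3 + q)*(2*q) = 2*q*(-3 + q))
M(y) = 56 + 12/y (M(y) = 4*(3/y) + 2*(-4)*(-3 - 4) = 12/y + 2*(-4)*(-7) = 12/y + 56 = 56 + 12/y)
M(-11)*(43 - 16) = (56 + 12/(-11))*(43 - 16) = (56 + 12*(-1/11))*27 = (56 - 12/11)*27 = (604/11)*27 = 16308/11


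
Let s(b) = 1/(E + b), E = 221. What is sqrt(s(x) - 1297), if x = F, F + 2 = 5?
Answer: I*sqrt(4067378)/56 ≈ 36.014*I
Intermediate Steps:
F = 3 (F = -2 + 5 = 3)
x = 3
s(b) = 1/(221 + b)
sqrt(s(x) - 1297) = sqrt(1/(221 + 3) - 1297) = sqrt(1/224 - 1297) = sqrt(-290527/224) = I*sqrt(4067378)/56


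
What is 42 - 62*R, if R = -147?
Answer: 9156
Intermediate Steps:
42 - 62*R = 42 - 62*(-147) = 42 + 9114 = 9156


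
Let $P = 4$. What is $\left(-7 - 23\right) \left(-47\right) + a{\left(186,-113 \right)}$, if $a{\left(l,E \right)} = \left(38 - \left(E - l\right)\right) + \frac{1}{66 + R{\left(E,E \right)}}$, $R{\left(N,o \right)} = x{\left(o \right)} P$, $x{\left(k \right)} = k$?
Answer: $\frac{674341}{386} \approx 1747.0$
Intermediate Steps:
$R{\left(N,o \right)} = 4 o$ ($R{\left(N,o \right)} = o 4 = 4 o$)
$a{\left(l,E \right)} = 38 + l + \frac{1}{66 + 4 E} - E$ ($a{\left(l,E \right)} = \left(38 - \left(E - l\right)\right) + \frac{1}{66 + 4 E} = \left(38 + l - E\right) + \frac{1}{66 + 4 E} = 38 + l + \frac{1}{66 + 4 E} - E$)
$\left(-7 - 23\right) \left(-47\right) + a{\left(186,-113 \right)} = \left(-7 - 23\right) \left(-47\right) + \frac{2509 - 4 \left(-113\right)^{2} + 66 \cdot 186 + 86 \left(-113\right) + 4 \left(-113\right) 186}{2 \left(33 + 2 \left(-113\right)\right)} = \left(-30\right) \left(-47\right) + \frac{2509 - 51076 + 12276 - 9718 - 84072}{2 \left(33 - 226\right)} = 1410 + \frac{2509 - 51076 + 12276 - 9718 - 84072}{2 \left(-193\right)} = 1410 + \frac{1}{2} \left(- \frac{1}{193}\right) \left(-130081\right) = 1410 + \frac{130081}{386} = \frac{674341}{386}$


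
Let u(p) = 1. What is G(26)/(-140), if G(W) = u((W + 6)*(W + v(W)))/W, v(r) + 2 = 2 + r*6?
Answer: -1/3640 ≈ -0.00027473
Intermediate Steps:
v(r) = 6*r (v(r) = -2 + (2 + r*6) = -2 + (2 + 6*r) = 6*r)
G(W) = 1/W
G(26)/(-140) = 1/(26*(-140)) = (1/26)*(-1/140) = -1/3640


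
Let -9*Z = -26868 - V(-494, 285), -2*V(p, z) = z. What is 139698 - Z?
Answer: 273457/2 ≈ 1.3673e+5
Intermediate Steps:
V(p, z) = -z/2
Z = 5939/2 (Z = -(-26868 - (-1)*285/2)/9 = -(-26868 - 1*(-285/2))/9 = -(-26868 + 285/2)/9 = -⅑*(-53451/2) = 5939/2 ≈ 2969.5)
139698 - Z = 139698 - 1*5939/2 = 139698 - 5939/2 = 273457/2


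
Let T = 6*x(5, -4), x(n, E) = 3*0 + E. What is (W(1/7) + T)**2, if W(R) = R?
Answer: 27889/49 ≈ 569.16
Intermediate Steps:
x(n, E) = E (x(n, E) = 0 + E = E)
T = -24 (T = 6*(-4) = -24)
(W(1/7) + T)**2 = (1/7 - 24)**2 = (-167/7)**2 = 27889/49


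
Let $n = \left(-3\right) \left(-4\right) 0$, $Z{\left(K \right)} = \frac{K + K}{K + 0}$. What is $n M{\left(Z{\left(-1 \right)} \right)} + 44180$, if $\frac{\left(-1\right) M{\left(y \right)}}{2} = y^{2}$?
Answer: $44180$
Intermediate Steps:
$Z{\left(K \right)} = 2$ ($Z{\left(K \right)} = \frac{2 K}{K} = 2$)
$M{\left(y \right)} = - 2 y^{2}$
$n = 0$ ($n = 12 \cdot 0 = 0$)
$n M{\left(Z{\left(-1 \right)} \right)} + 44180 = 0 \left(- 2 \cdot 2^{2}\right) + 44180 = 0 \left(\left(-2\right) 4\right) + 44180 = 0 \left(-8\right) + 44180 = 0 + 44180 = 44180$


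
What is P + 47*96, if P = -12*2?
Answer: 4488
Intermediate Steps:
P = -24
P + 47*96 = -24 + 47*96 = -24 + 4512 = 4488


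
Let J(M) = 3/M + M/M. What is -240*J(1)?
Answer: -960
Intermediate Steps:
J(M) = 1 + 3/M (J(M) = 3/M + 1 = 1 + 3/M)
-240*J(1) = -240*(3 + 1)/1 = -240*4 = -960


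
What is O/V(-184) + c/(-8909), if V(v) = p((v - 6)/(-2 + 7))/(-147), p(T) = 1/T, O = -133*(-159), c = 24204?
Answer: 1052394683874/8909 ≈ 1.1813e+8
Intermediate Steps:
O = 21147
V(v) = -1/(147*(-6/5 + v/5)) (V(v) = 1/(((v - 6)/(-2 + 7))*(-147)) = -1/147/((-6 + v)/5) = -1/147/((-6 + v)*(⅕)) = -1/147/(-6/5 + v/5) = -1/(147*(-6/5 + v/5)))
O/V(-184) + c/(-8909) = 21147/((-5/(-882 + 147*(-184)))) + 24204/(-8909) = 21147/((-5/(-882 - 27048))) + 24204*(-1/8909) = 21147/((-5/(-27930))) - 24204/8909 = 21147/((-5*(-1/27930))) - 24204/8909 = 21147/(1/5586) - 24204/8909 = 21147*5586 - 24204/8909 = 118127142 - 24204/8909 = 1052394683874/8909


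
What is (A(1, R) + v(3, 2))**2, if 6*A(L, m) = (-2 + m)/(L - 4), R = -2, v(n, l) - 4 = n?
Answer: 4225/81 ≈ 52.161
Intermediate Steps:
v(n, l) = 4 + n
A(L, m) = (-2 + m)/(6*(-4 + L)) (A(L, m) = ((-2 + m)/(L - 4))/6 = ((-2 + m)/(-4 + L))/6 = (-2 + m)/(6*(-4 + L)))
(A(1, R) + v(3, 2))**2 = ((-2 - 2)/(6*(-4 + 1)) + (4 + 3))**2 = ((1/6)*(-4)/(-3) + 7)**2 = ((1/6)*(-1/3)*(-4) + 7)**2 = (2/9 + 7)**2 = (65/9)**2 = 4225/81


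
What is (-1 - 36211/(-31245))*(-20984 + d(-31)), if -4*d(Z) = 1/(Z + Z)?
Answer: -4307202991/1291460 ≈ -3335.1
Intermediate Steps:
d(Z) = -1/(8*Z) (d(Z) = -1/(4*(Z + Z)) = -1/(2*Z)/4 = -1/(8*Z))
(-1 - 36211/(-31245))*(-20984 + d(-31)) = (-1 - 36211/(-31245))*(-20984 - ⅛/(-31)) = (-1 - 36211*(-1/31245))*(-20984 - ⅛*(-1/31)) = (-1 + 36211/31245)*(-20984 + 1/248) = (4966/31245)*(-5204031/248) = -4307202991/1291460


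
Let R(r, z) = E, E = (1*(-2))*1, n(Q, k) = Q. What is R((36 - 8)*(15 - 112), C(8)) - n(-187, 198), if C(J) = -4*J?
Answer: 185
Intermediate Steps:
E = -2 (E = -2*1 = -2)
R(r, z) = -2
R((36 - 8)*(15 - 112), C(8)) - n(-187, 198) = -2 - 1*(-187) = -2 + 187 = 185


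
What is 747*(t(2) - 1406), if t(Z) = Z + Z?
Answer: -1047294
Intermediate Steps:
t(Z) = 2*Z
747*(t(2) - 1406) = 747*(2*2 - 1406) = 747*(4 - 1406) = 747*(-1402) = -1047294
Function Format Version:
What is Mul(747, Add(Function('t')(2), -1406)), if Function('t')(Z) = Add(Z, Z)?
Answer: -1047294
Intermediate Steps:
Function('t')(Z) = Mul(2, Z)
Mul(747, Add(Function('t')(2), -1406)) = Mul(747, Add(Mul(2, 2), -1406)) = Mul(747, Add(4, -1406)) = Mul(747, -1402) = -1047294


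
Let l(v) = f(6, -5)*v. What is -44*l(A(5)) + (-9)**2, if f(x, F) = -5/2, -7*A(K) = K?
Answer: 17/7 ≈ 2.4286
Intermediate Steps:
A(K) = -K/7
f(x, F) = -5/2 (f(x, F) = -5*1/2 = -5/2)
l(v) = -5*v/2
-44*l(A(5)) + (-9)**2 = -(-110)*(-1/7*5) + (-9)**2 = -(-110)*(-5)/7 + 81 = -44*25/14 + 81 = -550/7 + 81 = 17/7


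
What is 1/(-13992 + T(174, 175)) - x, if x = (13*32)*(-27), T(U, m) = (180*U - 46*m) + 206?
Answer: 106524289/9484 ≈ 11232.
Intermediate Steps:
T(U, m) = 206 - 46*m + 180*U (T(U, m) = (-46*m + 180*U) + 206 = 206 - 46*m + 180*U)
x = -11232 (x = 416*(-27) = -11232)
1/(-13992 + T(174, 175)) - x = 1/(-13992 + (206 - 46*175 + 180*174)) - 1*(-11232) = 1/(-13992 + (206 - 8050 + 31320)) + 11232 = 1/(-13992 + 23476) + 11232 = 1/9484 + 11232 = 106524289/9484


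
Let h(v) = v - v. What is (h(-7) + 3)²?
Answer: 9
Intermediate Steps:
h(v) = 0
(h(-7) + 3)² = (0 + 3)² = 3² = 9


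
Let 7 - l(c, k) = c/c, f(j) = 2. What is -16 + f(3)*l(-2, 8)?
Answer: -4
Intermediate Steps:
l(c, k) = 6 (l(c, k) = 7 - c/c = 7 - 1*1 = 7 - 1 = 6)
-16 + f(3)*l(-2, 8) = -16 + 2*6 = -16 + 12 = -4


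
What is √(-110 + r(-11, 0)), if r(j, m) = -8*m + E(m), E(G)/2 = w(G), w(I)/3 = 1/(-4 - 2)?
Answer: I*√111 ≈ 10.536*I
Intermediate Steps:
w(I) = -½ (w(I) = 3/(-4 - 2) = 3/(-6) = 3*(-⅙) = -½)
E(G) = -1 (E(G) = 2*(-½) = -1)
r(j, m) = -1 - 8*m (r(j, m) = -8*m - 1 = -1 - 8*m)
√(-110 + r(-11, 0)) = √(-110 + (-1 - 8*0)) = √(-110 + (-1 + 0)) = √(-110 - 1) = √(-111) = I*√111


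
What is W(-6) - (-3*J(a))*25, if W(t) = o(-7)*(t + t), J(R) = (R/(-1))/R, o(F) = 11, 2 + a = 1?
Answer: -207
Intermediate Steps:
a = -1 (a = -2 + 1 = -1)
J(R) = -1 (J(R) = (R*(-1))/R = (-R)/R = -1)
W(t) = 22*t (W(t) = 11*(t + t) = 11*(2*t) = 22*t)
W(-6) - (-3*J(a))*25 = 22*(-6) - (-3*(-1))*25 = -132 - 3*25 = -132 - 1*75 = -132 - 75 = -207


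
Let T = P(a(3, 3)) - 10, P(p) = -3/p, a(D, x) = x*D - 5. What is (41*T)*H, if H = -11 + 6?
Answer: 8815/4 ≈ 2203.8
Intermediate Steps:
H = -5
a(D, x) = -5 + D*x (a(D, x) = D*x - 5 = -5 + D*x)
T = -43/4 (T = -3/(-5 + 3*3) - 10 = -3/(-5 + 9) - 10 = -3/4 - 10 = -43/4 ≈ -10.750)
(41*T)*H = (41*(-43/4))*(-5) = -1763/4*(-5) = 8815/4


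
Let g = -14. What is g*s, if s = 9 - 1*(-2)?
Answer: -154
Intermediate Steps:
s = 11 (s = 9 + 2 = 11)
g*s = -14*11 = -154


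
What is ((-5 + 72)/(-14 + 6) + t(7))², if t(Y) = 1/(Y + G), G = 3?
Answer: 109561/1600 ≈ 68.476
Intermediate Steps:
t(Y) = 1/(3 + Y) (t(Y) = 1/(Y + 3) = 1/(3 + Y))
((-5 + 72)/(-14 + 6) + t(7))² = ((-5 + 72)/(-14 + 6) + 1/(3 + 7))² = (67/(-8) + 1/10)² = (67*(-⅛) + ⅒)² = (-67/8 + ⅒)² = (-331/40)² = 109561/1600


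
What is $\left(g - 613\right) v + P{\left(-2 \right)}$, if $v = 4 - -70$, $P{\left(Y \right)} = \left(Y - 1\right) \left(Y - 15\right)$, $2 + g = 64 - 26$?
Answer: $-42647$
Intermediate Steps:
$g = 36$ ($g = -2 + \left(64 - 26\right) = -2 + 38 = 36$)
$P{\left(Y \right)} = \left(-1 + Y\right) \left(-15 + Y\right)$
$v = 74$ ($v = 4 + 70 = 74$)
$\left(g - 613\right) v + P{\left(-2 \right)} = \left(36 - 613\right) 74 + \left(15 + \left(-2\right)^{2} - -32\right) = \left(-577\right) 74 + \left(15 + 4 + 32\right) = -42698 + 51 = -42647$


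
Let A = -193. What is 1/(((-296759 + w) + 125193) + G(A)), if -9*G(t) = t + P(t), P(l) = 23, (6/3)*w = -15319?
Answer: -18/3225719 ≈ -5.5802e-6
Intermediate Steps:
w = -15319/2 (w = (½)*(-15319) = -15319/2 ≈ -7659.5)
G(t) = -23/9 - t/9 (G(t) = -(t + 23)/9 = -(23 + t)/9 = -23/9 - t/9)
1/(((-296759 + w) + 125193) + G(A)) = 1/(((-296759 - 15319/2) + 125193) + (-23/9 - ⅑*(-193))) = 1/((-608837/2 + 125193) + (-23/9 + 193/9)) = 1/(-358451/2 + 170/9) = 1/(-3225719/18) = -18/3225719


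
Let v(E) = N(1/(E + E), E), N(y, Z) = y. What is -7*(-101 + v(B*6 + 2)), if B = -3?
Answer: 22631/32 ≈ 707.22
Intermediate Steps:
v(E) = 1/(2*E) (v(E) = 1/(E + E) = 1/(2*E))
-7*(-101 + v(B*6 + 2)) = -7*(-101 + 1/(2*(-3*6 + 2))) = -7*(-101 + 1/(2*(-18 + 2))) = -7*(-101 + (½)/(-16)) = -7*(-101 + (½)*(-1/16)) = -7*(-101 - 1/32) = -7*(-3233/32) = 22631/32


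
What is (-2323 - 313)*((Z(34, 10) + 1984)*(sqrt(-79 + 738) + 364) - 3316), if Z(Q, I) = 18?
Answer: -1912186032 - 5277272*sqrt(659) ≈ -2.0477e+9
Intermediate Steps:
(-2323 - 313)*((Z(34, 10) + 1984)*(sqrt(-79 + 738) + 364) - 3316) = (-2323 - 313)*((18 + 1984)*(sqrt(-79 + 738) + 364) - 3316) = -2636*(2002*(sqrt(659) + 364) - 3316) = -2636*(2002*(364 + sqrt(659)) - 3316) = -2636*((728728 + 2002*sqrt(659)) - 3316) = -2636*(725412 + 2002*sqrt(659)) = -1912186032 - 5277272*sqrt(659)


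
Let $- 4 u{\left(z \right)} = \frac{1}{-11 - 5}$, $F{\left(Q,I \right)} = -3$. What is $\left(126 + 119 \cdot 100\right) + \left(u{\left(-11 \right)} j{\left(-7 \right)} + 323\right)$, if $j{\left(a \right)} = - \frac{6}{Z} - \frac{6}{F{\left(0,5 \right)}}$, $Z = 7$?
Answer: $\frac{691545}{56} \approx 12349.0$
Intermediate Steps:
$u{\left(z \right)} = \frac{1}{64}$ ($u{\left(z \right)} = - \frac{1}{4 \left(-11 - 5\right)} = - \frac{1}{4 \left(-16\right)} = \left(- \frac{1}{4}\right) \left(- \frac{1}{16}\right) = \frac{1}{64}$)
$j{\left(a \right)} = \frac{8}{7}$ ($j{\left(a \right)} = - \frac{6}{7} - \frac{6}{-3} = \left(-6\right) \frac{1}{7} - -2 = - \frac{6}{7} + 2 = \frac{8}{7}$)
$\left(126 + 119 \cdot 100\right) + \left(u{\left(-11 \right)} j{\left(-7 \right)} + 323\right) = \left(126 + 119 \cdot 100\right) + \left(\frac{1}{64} \cdot \frac{8}{7} + 323\right) = \left(126 + 11900\right) + \left(\frac{1}{56} + 323\right) = 12026 + \frac{18089}{56} = \frac{691545}{56}$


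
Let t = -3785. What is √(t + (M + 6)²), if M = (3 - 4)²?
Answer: 2*I*√934 ≈ 61.123*I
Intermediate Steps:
M = 1 (M = (-1)² = 1)
√(t + (M + 6)²) = √(-3785 + (1 + 6)²) = √(-3785 + 7²) = √(-3785 + 49) = √(-3736) = 2*I*√934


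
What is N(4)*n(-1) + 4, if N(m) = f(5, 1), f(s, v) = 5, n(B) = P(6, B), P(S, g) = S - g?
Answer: 39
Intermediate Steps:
n(B) = 6 - B
N(m) = 5
N(4)*n(-1) + 4 = 5*(6 - 1*(-1)) + 4 = 5*(6 + 1) + 4 = 5*7 + 4 = 35 + 4 = 39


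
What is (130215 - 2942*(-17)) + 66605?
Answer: 246834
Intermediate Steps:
(130215 - 2942*(-17)) + 66605 = (130215 + 50014) + 66605 = 180229 + 66605 = 246834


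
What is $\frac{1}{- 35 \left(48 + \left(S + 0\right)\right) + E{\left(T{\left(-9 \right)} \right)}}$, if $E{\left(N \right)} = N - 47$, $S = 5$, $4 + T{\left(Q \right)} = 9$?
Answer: $- \frac{1}{1897} \approx -0.00052715$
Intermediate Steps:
$T{\left(Q \right)} = 5$ ($T{\left(Q \right)} = -4 + 9 = 5$)
$E{\left(N \right)} = -47 + N$
$\frac{1}{- 35 \left(48 + \left(S + 0\right)\right) + E{\left(T{\left(-9 \right)} \right)}} = \frac{1}{- 35 \left(48 + \left(5 + 0\right)\right) + \left(-47 + 5\right)} = \frac{1}{- 35 \left(48 + 5\right) - 42} = \frac{1}{\left(-35\right) 53 - 42} = \frac{1}{-1855 - 42} = \frac{1}{-1897} = - \frac{1}{1897}$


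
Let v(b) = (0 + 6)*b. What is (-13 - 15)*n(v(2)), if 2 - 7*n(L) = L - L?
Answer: -8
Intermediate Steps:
v(b) = 6*b
n(L) = 2/7 (n(L) = 2/7 - (L - L)/7 = 2/7 - ⅐*0 = 2/7 + 0 = 2/7)
(-13 - 15)*n(v(2)) = (-13 - 15)*(2/7) = -28*2/7 = -8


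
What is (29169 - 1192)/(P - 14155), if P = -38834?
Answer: -27977/52989 ≈ -0.52798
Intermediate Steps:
(29169 - 1192)/(P - 14155) = (29169 - 1192)/(-38834 - 14155) = 27977/(-52989) = 27977*(-1/52989) = -27977/52989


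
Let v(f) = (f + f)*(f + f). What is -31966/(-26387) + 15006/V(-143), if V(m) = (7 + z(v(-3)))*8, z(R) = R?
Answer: 203479813/4538564 ≈ 44.833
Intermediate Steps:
v(f) = 4*f² (v(f) = (2*f)*(2*f) = 4*f²)
V(m) = 344 (V(m) = (7 + 4*(-3)²)*8 = (7 + 4*9)*8 = (7 + 36)*8 = 43*8 = 344)
-31966/(-26387) + 15006/V(-143) = -31966/(-26387) + 15006/344 = -31966*(-1/26387) + 15006*(1/344) = 31966/26387 + 7503/172 = 203479813/4538564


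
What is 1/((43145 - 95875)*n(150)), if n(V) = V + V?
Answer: -1/15819000 ≈ -6.3215e-8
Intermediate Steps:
n(V) = 2*V
1/((43145 - 95875)*n(150)) = 1/((43145 - 95875)*((2*150))) = 1/(-52730*300) = -1/52730*1/300 = -1/15819000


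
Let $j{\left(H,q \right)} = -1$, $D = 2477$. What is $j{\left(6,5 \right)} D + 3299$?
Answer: $822$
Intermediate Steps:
$j{\left(6,5 \right)} D + 3299 = \left(-1\right) 2477 + 3299 = -2477 + 3299 = 822$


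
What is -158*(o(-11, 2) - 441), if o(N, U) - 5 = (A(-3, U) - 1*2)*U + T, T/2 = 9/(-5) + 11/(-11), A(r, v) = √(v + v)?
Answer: 348864/5 ≈ 69773.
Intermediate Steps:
A(r, v) = √2*√v (A(r, v) = √(2*v) = √2*√v)
T = -28/5 (T = 2*(9/(-5) + 11/(-11)) = 2*(9*(-⅕) + 11*(-1/11)) = 2*(-9/5 - 1) = 2*(-14/5) = -28/5 ≈ -5.6000)
o(N, U) = -⅗ + U*(-2 + √2*√U) (o(N, U) = 5 + ((√2*√U - 1*2)*U - 28/5) = 5 + ((√2*√U - 2)*U - 28/5) = 5 + ((-2 + √2*√U)*U - 28/5) = 5 + (U*(-2 + √2*√U) - 28/5) = 5 + (-28/5 + U*(-2 + √2*√U)) = -⅗ + U*(-2 + √2*√U))
-158*(o(-11, 2) - 441) = -158*((-⅗ - 2*2 + √2*2^(3/2)) - 441) = -158*((-⅗ - 4 + √2*(2*√2)) - 441) = -158*((-⅗ - 4 + 4) - 441) = -158*(-⅗ - 441) = -158*(-2208/5) = 348864/5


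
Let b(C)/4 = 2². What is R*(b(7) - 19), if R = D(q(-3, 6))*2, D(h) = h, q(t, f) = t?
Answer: 18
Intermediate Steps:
b(C) = 16 (b(C) = 4*2² = 4*4 = 16)
R = -6 (R = -3*2 = -6)
R*(b(7) - 19) = -6*(16 - 19) = -6*(-3) = 18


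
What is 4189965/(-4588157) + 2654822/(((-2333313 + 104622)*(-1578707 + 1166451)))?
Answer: -1924845472080402793/2107779222551520336 ≈ -0.91321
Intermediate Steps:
4189965/(-4588157) + 2654822/(((-2333313 + 104622)*(-1578707 + 1166451))) = 4189965*(-1/4588157) + 2654822/((-2228691*(-412256))) = -4189965/4588157 + 2654822/918791236896 = -4189965/4588157 + 2654822*(1/918791236896) = -4189965/4588157 + 1327411/459395618448 = -1924845472080402793/2107779222551520336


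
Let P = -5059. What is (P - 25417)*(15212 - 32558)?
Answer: 528636696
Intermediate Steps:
(P - 25417)*(15212 - 32558) = (-5059 - 25417)*(15212 - 32558) = -30476*(-17346) = 528636696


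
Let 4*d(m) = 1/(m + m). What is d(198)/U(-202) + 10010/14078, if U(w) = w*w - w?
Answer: 325092294559/457207714656 ≈ 0.71104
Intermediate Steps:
U(w) = w**2 - w
d(m) = 1/(8*m) (d(m) = 1/(4*(m + m)) = 1/(4*((2*m))) = (1/(2*m))/4 = 1/(8*m))
d(198)/U(-202) + 10010/14078 = ((1/8)/198)/((-202*(-1 - 202))) + 10010/14078 = ((1/8)*(1/198))/((-202*(-203))) + 10010*(1/14078) = (1/1584)/41006 + 5005/7039 = (1/1584)*(1/41006) + 5005/7039 = 1/64953504 + 5005/7039 = 325092294559/457207714656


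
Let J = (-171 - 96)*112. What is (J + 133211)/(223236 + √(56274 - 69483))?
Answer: 7687280484/16611441635 - 103307*I*√13209/49834324905 ≈ 0.46277 - 0.00023825*I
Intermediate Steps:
J = -29904 (J = -267*112 = -29904)
(J + 133211)/(223236 + √(56274 - 69483)) = (-29904 + 133211)/(223236 + √(56274 - 69483)) = 103307/(223236 + √(-13209)) = 103307/(223236 + I*√13209)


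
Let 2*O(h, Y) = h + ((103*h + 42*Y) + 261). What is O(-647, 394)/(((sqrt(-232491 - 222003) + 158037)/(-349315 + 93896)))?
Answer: 679205924232979/16650765242 - 12893295701*I*sqrt(454494)/49952295726 ≈ 40791.0 - 174.01*I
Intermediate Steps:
O(h, Y) = 261/2 + 21*Y + 52*h (O(h, Y) = (h + ((103*h + 42*Y) + 261))/2 = (h + ((42*Y + 103*h) + 261))/2 = (h + (261 + 42*Y + 103*h))/2 = (261 + 42*Y + 104*h)/2 = 261/2 + 21*Y + 52*h)
O(-647, 394)/(((sqrt(-232491 - 222003) + 158037)/(-349315 + 93896))) = (261/2 + 21*394 + 52*(-647))/(((sqrt(-232491 - 222003) + 158037)/(-349315 + 93896))) = (261/2 + 8274 - 33644)/(((sqrt(-454494) + 158037)/(-255419))) = -50479*(-255419/(I*sqrt(454494) + 158037))/2 = -50479*(-255419/(158037 + I*sqrt(454494)))/2 = -50479/(2*(-158037/255419 - I*sqrt(454494)/255419))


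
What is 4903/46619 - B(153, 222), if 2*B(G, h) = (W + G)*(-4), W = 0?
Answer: 14270317/46619 ≈ 306.10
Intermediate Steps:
B(G, h) = -2*G (B(G, h) = ((0 + G)*(-4))/2 = (G*(-4))/2 = (-4*G)/2 = -2*G)
4903/46619 - B(153, 222) = 4903/46619 - (-2)*153 = 4903*(1/46619) - 1*(-306) = 4903/46619 + 306 = 14270317/46619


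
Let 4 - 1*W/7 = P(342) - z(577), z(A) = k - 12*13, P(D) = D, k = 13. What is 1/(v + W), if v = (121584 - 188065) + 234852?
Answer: 1/165004 ≈ 6.0605e-6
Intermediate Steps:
v = 168371 (v = -66481 + 234852 = 168371)
z(A) = -143 (z(A) = 13 - 12*13 = 13 - 156 = -143)
W = -3367 (W = 28 - 7*(342 - 1*(-143)) = 28 - 7*(342 + 143) = 28 - 7*485 = 28 - 3395 = -3367)
1/(v + W) = 1/(168371 - 3367) = 1/165004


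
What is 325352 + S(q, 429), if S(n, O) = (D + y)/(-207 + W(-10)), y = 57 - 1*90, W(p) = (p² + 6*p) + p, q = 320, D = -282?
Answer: 19195873/59 ≈ 3.2535e+5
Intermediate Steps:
W(p) = p² + 7*p
y = -33 (y = 57 - 90 = -33)
S(n, O) = 105/59 (S(n, O) = (-282 - 33)/(-207 - 10*(7 - 10)) = -315/(-207 - 10*(-3)) = -315/(-207 + 30) = -315/(-177) = -315*(-1/177) = 105/59)
325352 + S(q, 429) = 325352 + 105/59 = 19195873/59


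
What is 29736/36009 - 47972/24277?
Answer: -111724764/97132277 ≈ -1.1502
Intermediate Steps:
29736/36009 - 47972/24277 = 29736*(1/36009) - 47972*1/24277 = 3304/4001 - 47972/24277 = -111724764/97132277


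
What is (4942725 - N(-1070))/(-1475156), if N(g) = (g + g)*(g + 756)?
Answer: -4270765/1475156 ≈ -2.8951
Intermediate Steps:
N(g) = 2*g*(756 + g) (N(g) = (2*g)*(756 + g) = 2*g*(756 + g))
(4942725 - N(-1070))/(-1475156) = (4942725 - 2*(-1070)*(756 - 1070))/(-1475156) = (4942725 - 2*(-1070)*(-314))*(-1/1475156) = (4942725 - 1*671960)*(-1/1475156) = (4942725 - 671960)*(-1/1475156) = 4270765*(-1/1475156) = -4270765/1475156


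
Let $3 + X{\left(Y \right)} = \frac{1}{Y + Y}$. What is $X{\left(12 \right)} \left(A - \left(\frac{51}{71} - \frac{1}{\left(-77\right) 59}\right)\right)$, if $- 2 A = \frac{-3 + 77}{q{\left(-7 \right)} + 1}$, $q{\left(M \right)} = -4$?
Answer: $- \frac{11239169}{327096} \approx -34.36$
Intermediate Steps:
$X{\left(Y \right)} = -3 + \frac{1}{2 Y}$ ($X{\left(Y \right)} = -3 + \frac{1}{Y + Y} = -3 + \frac{1}{2 Y}$)
$A = \frac{37}{3}$ ($A = - \frac{\left(-3 + 77\right) \frac{1}{-4 + 1}}{2} = - \frac{74 \frac{1}{-3}}{2} = - \frac{74 \left(- \frac{1}{3}\right)}{2} = \left(- \frac{1}{2}\right) \left(- \frac{74}{3}\right) = \frac{37}{3} \approx 12.333$)
$X{\left(12 \right)} \left(A - \left(\frac{51}{71} - \frac{1}{\left(-77\right) 59}\right)\right) = \left(-3 + \frac{1}{2 \cdot 12}\right) \left(\frac{37}{3} - \left(\frac{51}{71} - \frac{1}{\left(-77\right) 59}\right)\right) = \left(-3 + \frac{1}{2} \cdot \frac{1}{12}\right) \left(\frac{37}{3} - \frac{231764}{322553}\right) = \left(-3 + \frac{1}{24}\right) \left(\frac{37}{3} - \frac{231764}{322553}\right) = - \frac{71 \left(\frac{37}{3} - \frac{231764}{322553}\right)}{24} = \left(- \frac{71}{24}\right) \frac{11239169}{967659} = - \frac{11239169}{327096}$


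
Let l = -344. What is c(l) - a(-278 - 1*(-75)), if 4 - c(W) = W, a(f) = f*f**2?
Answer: 8365775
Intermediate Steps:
a(f) = f**3
c(W) = 4 - W
c(l) - a(-278 - 1*(-75)) = (4 - 1*(-344)) - (-278 - 1*(-75))**3 = (4 + 344) - (-278 + 75)**3 = 348 - 1*(-203)**3 = 348 - 1*(-8365427) = 348 + 8365427 = 8365775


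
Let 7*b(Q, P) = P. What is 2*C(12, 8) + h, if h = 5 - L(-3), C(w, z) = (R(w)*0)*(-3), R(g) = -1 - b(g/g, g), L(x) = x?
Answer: 8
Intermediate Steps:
b(Q, P) = P/7
R(g) = -1 - g/7
C(w, z) = 0 (C(w, z) = ((-1 - w/7)*0)*(-3) = 0*(-3) = 0)
h = 8 (h = 5 - 1*(-3) = 5 + 3 = 8)
2*C(12, 8) + h = 2*0 + 8 = 0 + 8 = 8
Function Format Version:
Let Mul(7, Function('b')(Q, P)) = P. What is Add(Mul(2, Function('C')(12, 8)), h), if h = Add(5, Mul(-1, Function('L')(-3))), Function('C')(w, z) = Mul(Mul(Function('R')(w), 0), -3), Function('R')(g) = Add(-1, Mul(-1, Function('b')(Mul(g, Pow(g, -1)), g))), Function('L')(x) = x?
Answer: 8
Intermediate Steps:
Function('b')(Q, P) = Mul(Rational(1, 7), P)
Function('R')(g) = Add(-1, Mul(Rational(-1, 7), g)) (Function('R')(g) = Add(-1, Mul(-1, Mul(Rational(1, 7), g))) = Add(-1, Mul(Rational(-1, 7), g)))
Function('C')(w, z) = 0 (Function('C')(w, z) = Mul(Mul(Add(-1, Mul(Rational(-1, 7), w)), 0), -3) = Mul(0, -3) = 0)
h = 8 (h = Add(5, Mul(-1, -3)) = Add(5, 3) = 8)
Add(Mul(2, Function('C')(12, 8)), h) = Add(Mul(2, 0), 8) = Add(0, 8) = 8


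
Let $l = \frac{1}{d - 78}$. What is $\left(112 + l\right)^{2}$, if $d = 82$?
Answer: $\frac{201601}{16} \approx 12600.0$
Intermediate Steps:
$l = \frac{1}{4}$ ($l = \frac{1}{82 - 78} = \frac{1}{4} \approx 0.25$)
$\left(112 + l\right)^{2} = \left(112 + \frac{1}{4}\right)^{2} = \left(\frac{449}{4}\right)^{2} = \frac{201601}{16}$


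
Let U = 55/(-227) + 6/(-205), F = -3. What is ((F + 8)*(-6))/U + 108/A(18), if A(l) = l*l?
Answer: 4200787/37911 ≈ 110.81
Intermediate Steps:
A(l) = l²
U = -12637/46535 (U = 55*(-1/227) + 6*(-1/205) = -55/227 - 6/205 = -12637/46535 ≈ -0.27156)
((F + 8)*(-6))/U + 108/A(18) = ((-3 + 8)*(-6))/(-12637/46535) + 108/(18²) = (5*(-6))*(-46535/12637) + 108/324 = -30*(-46535/12637) + 108*(1/324) = 1396050/12637 + ⅓ = 4200787/37911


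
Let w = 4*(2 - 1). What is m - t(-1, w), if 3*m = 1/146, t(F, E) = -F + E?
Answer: -2189/438 ≈ -4.9977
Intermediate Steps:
w = 4 (w = 4*1 = 4)
t(F, E) = E - F
m = 1/438 (m = (⅓)/146 = (⅓)*(1/146) = 1/438 ≈ 0.0022831)
m - t(-1, w) = 1/438 - (4 - 1*(-1)) = 1/438 - (4 + 1) = 1/438 - 1*5 = 1/438 - 5 = -2189/438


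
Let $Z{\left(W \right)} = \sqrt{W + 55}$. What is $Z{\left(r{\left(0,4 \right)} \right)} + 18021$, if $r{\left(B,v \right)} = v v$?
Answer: $18021 + \sqrt{71} \approx 18029.0$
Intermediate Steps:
$r{\left(B,v \right)} = v^{2}$
$Z{\left(W \right)} = \sqrt{55 + W}$
$Z{\left(r{\left(0,4 \right)} \right)} + 18021 = \sqrt{55 + 4^{2}} + 18021 = \sqrt{55 + 16} + 18021 = \sqrt{71} + 18021 = 18021 + \sqrt{71}$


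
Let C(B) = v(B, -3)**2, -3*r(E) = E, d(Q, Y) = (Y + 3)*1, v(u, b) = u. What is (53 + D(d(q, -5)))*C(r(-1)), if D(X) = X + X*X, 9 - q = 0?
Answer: 55/9 ≈ 6.1111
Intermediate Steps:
q = 9 (q = 9 - 1*0 = 9 + 0 = 9)
d(Q, Y) = 3 + Y (d(Q, Y) = (3 + Y)*1 = 3 + Y)
r(E) = -E/3
C(B) = B**2
D(X) = X + X**2
(53 + D(d(q, -5)))*C(r(-1)) = (53 + (3 - 5)*(1 + (3 - 5)))*(-1/3*(-1))**2 = (53 - 2*(1 - 2))*(1/3)**2 = (53 - 2*(-1))*(1/9) = (53 + 2)*(1/9) = 55*(1/9) = 55/9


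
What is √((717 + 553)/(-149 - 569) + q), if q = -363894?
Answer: I*√46899250579/359 ≈ 603.24*I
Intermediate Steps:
√((717 + 553)/(-149 - 569) + q) = √((717 + 553)/(-149 - 569) - 363894) = √(1270/(-718) - 363894) = √(-1/718*1270 - 363894) = √(-635/359 - 363894) = √(-130638581/359) = I*√46899250579/359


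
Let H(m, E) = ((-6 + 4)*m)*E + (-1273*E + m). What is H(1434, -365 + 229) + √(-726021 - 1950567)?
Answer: 564610 + 2*I*√669147 ≈ 5.6461e+5 + 1636.0*I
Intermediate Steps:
H(m, E) = m - 1273*E - 2*E*m (H(m, E) = (-2*m)*E + (m - 1273*E) = -2*E*m + (m - 1273*E) = m - 1273*E - 2*E*m)
H(1434, -365 + 229) + √(-726021 - 1950567) = (1434 - 1273*(-365 + 229) - 2*(-365 + 229)*1434) + √(-726021 - 1950567) = (1434 - 1273*(-136) - 2*(-136)*1434) + √(-2676588) = (1434 + 173128 + 390048) + 2*I*√669147 = 564610 + 2*I*√669147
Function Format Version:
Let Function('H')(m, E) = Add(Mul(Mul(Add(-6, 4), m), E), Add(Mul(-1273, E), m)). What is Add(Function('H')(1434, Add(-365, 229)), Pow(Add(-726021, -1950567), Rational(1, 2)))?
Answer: Add(564610, Mul(2, I, Pow(669147, Rational(1, 2)))) ≈ Add(5.6461e+5, Mul(1636.0, I))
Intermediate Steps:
Function('H')(m, E) = Add(m, Mul(-1273, E), Mul(-2, E, m)) (Function('H')(m, E) = Add(Mul(Mul(-2, m), E), Add(m, Mul(-1273, E))) = Add(Mul(-2, E, m), Add(m, Mul(-1273, E))) = Add(m, Mul(-1273, E), Mul(-2, E, m)))
Add(Function('H')(1434, Add(-365, 229)), Pow(Add(-726021, -1950567), Rational(1, 2))) = Add(Add(1434, Mul(-1273, Add(-365, 229)), Mul(-2, Add(-365, 229), 1434)), Pow(Add(-726021, -1950567), Rational(1, 2))) = Add(Add(1434, Mul(-1273, -136), Mul(-2, -136, 1434)), Pow(-2676588, Rational(1, 2))) = Add(Add(1434, 173128, 390048), Mul(2, I, Pow(669147, Rational(1, 2)))) = Add(564610, Mul(2, I, Pow(669147, Rational(1, 2))))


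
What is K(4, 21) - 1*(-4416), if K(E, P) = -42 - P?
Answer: 4353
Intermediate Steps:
K(4, 21) - 1*(-4416) = (-42 - 1*21) - 1*(-4416) = (-42 - 21) + 4416 = -63 + 4416 = 4353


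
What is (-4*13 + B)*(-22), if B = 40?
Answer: 264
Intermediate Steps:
(-4*13 + B)*(-22) = (-4*13 + 40)*(-22) = (-52 + 40)*(-22) = -12*(-22) = 264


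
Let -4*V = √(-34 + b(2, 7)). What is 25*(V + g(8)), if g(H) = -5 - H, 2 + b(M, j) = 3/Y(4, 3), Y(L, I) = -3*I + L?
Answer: -325 - 5*I*√915/4 ≈ -325.0 - 37.811*I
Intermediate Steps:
Y(L, I) = L - 3*I
b(M, j) = -13/5 (b(M, j) = -2 + 3/(4 - 3*3) = -2 + 3/(4 - 9) = -2 + 3/(-5) = -2 + 3*(-⅕) = -2 - ⅗ = -13/5)
V = -I*√915/20 (V = -√(-34 - 13/5)/4 = -I*√915/20 ≈ -1.5124*I)
25*(V + g(8)) = 25*(-I*√915/20 + (-5 - 1*8)) = 25*(-I*√915/20 + (-5 - 8)) = 25*(-I*√915/20 - 13) = 25*(-13 - I*√915/20) = -325 - 5*I*√915/4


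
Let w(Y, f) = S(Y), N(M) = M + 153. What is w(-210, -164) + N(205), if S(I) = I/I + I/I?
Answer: 360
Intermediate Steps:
N(M) = 153 + M
S(I) = 2 (S(I) = 1 + 1 = 2)
w(Y, f) = 2
w(-210, -164) + N(205) = 2 + (153 + 205) = 2 + 358 = 360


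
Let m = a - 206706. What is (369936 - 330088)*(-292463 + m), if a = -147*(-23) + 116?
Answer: -19751537856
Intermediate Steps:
a = 3497 (a = 3381 + 116 = 3497)
m = -203209 (m = 3497 - 206706 = -203209)
(369936 - 330088)*(-292463 + m) = (369936 - 330088)*(-292463 - 203209) = 39848*(-495672) = -19751537856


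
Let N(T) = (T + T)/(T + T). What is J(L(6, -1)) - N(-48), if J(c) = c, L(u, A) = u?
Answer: 5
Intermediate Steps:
N(T) = 1 (N(T) = (2*T)/((2*T)) = (2*T)*(1/(2*T)) = 1)
J(L(6, -1)) - N(-48) = 6 - 1*1 = 6 - 1 = 5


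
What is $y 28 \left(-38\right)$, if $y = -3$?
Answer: $3192$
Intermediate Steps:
$y 28 \left(-38\right) = \left(-3\right) 28 \left(-38\right) = \left(-84\right) \left(-38\right) = 3192$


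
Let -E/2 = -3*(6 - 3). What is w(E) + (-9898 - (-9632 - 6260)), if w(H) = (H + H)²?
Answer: 7290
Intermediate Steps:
E = 18 (E = -(-6)*(6 - 3) = -(-6)*3 = -2*(-9) = 18)
w(H) = 4*H² (w(H) = (2*H)² = 4*H²)
w(E) + (-9898 - (-9632 - 6260)) = 4*18² + (-9898 - (-9632 - 6260)) = 4*324 + (-9898 - 1*(-15892)) = 1296 + (-9898 + 15892) = 1296 + 5994 = 7290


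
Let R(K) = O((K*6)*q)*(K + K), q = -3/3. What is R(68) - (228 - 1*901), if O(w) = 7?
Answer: 1625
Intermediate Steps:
q = -1 (q = -3*⅓ = -1)
R(K) = 14*K (R(K) = 7*(K + K) = 7*(2*K) = 14*K)
R(68) - (228 - 1*901) = 14*68 - (228 - 1*901) = 952 - (228 - 901) = 952 - 1*(-673) = 952 + 673 = 1625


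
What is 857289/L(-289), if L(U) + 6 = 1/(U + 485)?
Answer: -168028644/1175 ≈ -1.4300e+5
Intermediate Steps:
L(U) = -6 + 1/(485 + U) (L(U) = -6 + 1/(U + 485) = -6 + 1/(485 + U))
857289/L(-289) = 857289/(((-2909 - 6*(-289))/(485 - 289))) = 857289/(((-2909 + 1734)/196)) = 857289/(((1/196)*(-1175))) = 857289/(-1175/196) = 857289*(-196/1175) = -168028644/1175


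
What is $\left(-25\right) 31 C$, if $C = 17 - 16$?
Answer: $-775$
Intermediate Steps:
$C = 1$ ($C = 17 - 16 = 1$)
$\left(-25\right) 31 C = \left(-25\right) 31 \cdot 1 = \left(-775\right) 1 = -775$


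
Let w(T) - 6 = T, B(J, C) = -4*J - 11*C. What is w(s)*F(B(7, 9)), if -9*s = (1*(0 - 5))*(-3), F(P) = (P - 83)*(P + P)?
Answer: 231140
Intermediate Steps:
B(J, C) = -11*C - 4*J
F(P) = 2*P*(-83 + P) (F(P) = (-83 + P)*(2*P) = 2*P*(-83 + P))
s = -5/3 (s = -1*(0 - 5)*(-3)/9 = -1*(-5)*(-3)/9 = -(-5)*(-3)/9 = -⅑*15 = -5/3 ≈ -1.6667)
w(T) = 6 + T
w(s)*F(B(7, 9)) = (6 - 5/3)*(2*(-11*9 - 4*7)*(-83 + (-11*9 - 4*7))) = 13*(2*(-99 - 28)*(-83 + (-99 - 28)))/3 = 13*(2*(-127)*(-83 - 127))/3 = 13*(2*(-127)*(-210))/3 = (13/3)*53340 = 231140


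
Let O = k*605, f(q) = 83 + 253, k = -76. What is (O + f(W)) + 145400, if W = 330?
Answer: 99756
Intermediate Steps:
f(q) = 336
O = -45980 (O = -76*605 = -45980)
(O + f(W)) + 145400 = (-45980 + 336) + 145400 = -45644 + 145400 = 99756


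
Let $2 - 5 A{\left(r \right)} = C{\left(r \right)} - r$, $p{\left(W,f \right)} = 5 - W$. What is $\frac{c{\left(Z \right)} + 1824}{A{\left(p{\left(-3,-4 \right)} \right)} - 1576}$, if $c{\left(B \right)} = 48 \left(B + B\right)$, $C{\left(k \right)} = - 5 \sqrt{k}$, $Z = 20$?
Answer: $- \frac{1473264}{619367} - \frac{1872 \sqrt{2}}{619367} \approx -2.3829$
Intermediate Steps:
$A{\left(r \right)} = \frac{2}{5} + \sqrt{r} + \frac{r}{5}$ ($A{\left(r \right)} = \frac{2}{5} - \frac{- 5 \sqrt{r} - r}{5} = \frac{2}{5} - \frac{- r - 5 \sqrt{r}}{5} = \frac{2}{5} + \left(\sqrt{r} + \frac{r}{5}\right) = \frac{2}{5} + \sqrt{r} + \frac{r}{5}$)
$c{\left(B \right)} = 96 B$ ($c{\left(B \right)} = 48 \cdot 2 B = 96 B$)
$\frac{c{\left(Z \right)} + 1824}{A{\left(p{\left(-3,-4 \right)} \right)} - 1576} = \frac{96 \cdot 20 + 1824}{\left(\frac{2}{5} + \sqrt{5 - -3} + \frac{5 - -3}{5}\right) - 1576} = \frac{1920 + 1824}{\left(\frac{2}{5} + \sqrt{5 + 3} + \frac{5 + 3}{5}\right) - 1576} = \frac{3744}{\left(\frac{2}{5} + \sqrt{8} + \frac{1}{5} \cdot 8\right) - 1576} = \frac{3744}{\left(\frac{2}{5} + 2 \sqrt{2} + \frac{8}{5}\right) - 1576} = \frac{3744}{\left(2 + 2 \sqrt{2}\right) - 1576} = \frac{3744}{-1574 + 2 \sqrt{2}}$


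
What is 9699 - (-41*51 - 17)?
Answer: 11807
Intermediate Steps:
9699 - (-41*51 - 17) = 9699 - (-2091 - 17) = 9699 - 1*(-2108) = 9699 + 2108 = 11807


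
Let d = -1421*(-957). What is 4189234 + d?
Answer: 5549131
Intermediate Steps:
d = 1359897
4189234 + d = 4189234 + 1359897 = 5549131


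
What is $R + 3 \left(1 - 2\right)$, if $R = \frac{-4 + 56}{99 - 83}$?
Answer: $\frac{1}{4} \approx 0.25$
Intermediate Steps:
$R = \frac{13}{4}$ ($R = \frac{52}{16} = 52 \cdot \frac{1}{16} = \frac{13}{4} \approx 3.25$)
$R + 3 \left(1 - 2\right) = \frac{13}{4} + 3 \left(1 - 2\right) = \frac{13}{4} + 3 \left(-1\right) = \frac{13}{4} - 3 = \frac{1}{4}$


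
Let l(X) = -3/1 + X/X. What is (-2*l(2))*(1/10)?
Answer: ⅖ ≈ 0.40000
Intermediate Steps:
l(X) = -2 (l(X) = -3*1 + 1 = -3 + 1 = -2)
(-2*l(2))*(1/10) = (-2*(-2))*(1/10) = 4*(1*(⅒)) = 4*(⅒) = ⅖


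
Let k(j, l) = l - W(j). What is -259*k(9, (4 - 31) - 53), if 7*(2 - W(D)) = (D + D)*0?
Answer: 21238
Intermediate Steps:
W(D) = 2 (W(D) = 2 - (D + D)*0/7 = 2 - 2*D*0/7 = 2 - 1/7*0 = 2 + 0 = 2)
k(j, l) = -2 + l (k(j, l) = l - 1*2 = l - 2 = -2 + l)
-259*k(9, (4 - 31) - 53) = -259*(-2 + ((4 - 31) - 53)) = -259*(-2 + (-27 - 53)) = -259*(-2 - 80) = -259*(-82) = 21238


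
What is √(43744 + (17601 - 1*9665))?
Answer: 4*√3230 ≈ 227.33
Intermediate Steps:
√(43744 + (17601 - 1*9665)) = √(43744 + (17601 - 9665)) = √(43744 + 7936) = √51680 = 4*√3230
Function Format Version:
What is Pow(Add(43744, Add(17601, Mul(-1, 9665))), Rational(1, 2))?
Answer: Mul(4, Pow(3230, Rational(1, 2))) ≈ 227.33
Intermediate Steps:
Pow(Add(43744, Add(17601, Mul(-1, 9665))), Rational(1, 2)) = Pow(Add(43744, Add(17601, -9665)), Rational(1, 2)) = Pow(Add(43744, 7936), Rational(1, 2)) = Pow(51680, Rational(1, 2)) = Mul(4, Pow(3230, Rational(1, 2)))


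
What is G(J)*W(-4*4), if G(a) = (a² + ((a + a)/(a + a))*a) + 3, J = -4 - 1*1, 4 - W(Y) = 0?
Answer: 92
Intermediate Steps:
W(Y) = 4 (W(Y) = 4 - 1*0 = 4 + 0 = 4)
J = -5 (J = -4 - 1 = -5)
G(a) = 3 + a + a² (G(a) = (a² + ((2*a)/((2*a)))*a) + 3 = (a² + ((2*a)*(1/(2*a)))*a) + 3 = (a² + 1*a) + 3 = (a² + a) + 3 = (a + a²) + 3 = 3 + a + a²)
G(J)*W(-4*4) = (3 - 5 + (-5)²)*4 = (3 - 5 + 25)*4 = 23*4 = 92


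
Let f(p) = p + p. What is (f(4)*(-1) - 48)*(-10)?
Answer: 560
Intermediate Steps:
f(p) = 2*p
(f(4)*(-1) - 48)*(-10) = ((2*4)*(-1) - 48)*(-10) = (8*(-1) - 48)*(-10) = (-8 - 48)*(-10) = -56*(-10) = 560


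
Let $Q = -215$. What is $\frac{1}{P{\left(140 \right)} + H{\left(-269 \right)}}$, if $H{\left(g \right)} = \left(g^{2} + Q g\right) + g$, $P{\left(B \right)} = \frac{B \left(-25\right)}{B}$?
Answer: $\frac{1}{129902} \approx 7.6981 \cdot 10^{-6}$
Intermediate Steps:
$P{\left(B \right)} = -25$ ($P{\left(B \right)} = \frac{\left(-25\right) B}{B} = -25$)
$H{\left(g \right)} = g^{2} - 214 g$ ($H{\left(g \right)} = \left(g^{2} - 215 g\right) + g = g^{2} - 214 g$)
$\frac{1}{P{\left(140 \right)} + H{\left(-269 \right)}} = \frac{1}{-25 - 269 \left(-214 - 269\right)} = \frac{1}{-25 - -129927} = \frac{1}{-25 + 129927} = \frac{1}{129902}$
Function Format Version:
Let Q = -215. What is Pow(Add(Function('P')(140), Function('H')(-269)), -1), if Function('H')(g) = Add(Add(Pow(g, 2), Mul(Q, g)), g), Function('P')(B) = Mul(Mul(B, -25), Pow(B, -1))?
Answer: Rational(1, 129902) ≈ 7.6981e-6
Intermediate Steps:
Function('P')(B) = -25 (Function('P')(B) = Mul(Mul(-25, B), Pow(B, -1)) = -25)
Function('H')(g) = Add(Pow(g, 2), Mul(-214, g)) (Function('H')(g) = Add(Add(Pow(g, 2), Mul(-215, g)), g) = Add(Pow(g, 2), Mul(-214, g)))
Pow(Add(Function('P')(140), Function('H')(-269)), -1) = Pow(Add(-25, Mul(-269, Add(-214, -269))), -1) = Pow(Add(-25, Mul(-269, -483)), -1) = Pow(Add(-25, 129927), -1) = Pow(129902, -1) = Rational(1, 129902)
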